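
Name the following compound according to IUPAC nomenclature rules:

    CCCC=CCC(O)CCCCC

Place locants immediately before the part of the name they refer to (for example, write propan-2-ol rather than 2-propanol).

dodec-8-en-6-ol

The longest chain bearing the –OH group and the multiple bond is 12 carbons long (dodecane).
The principal characteristic group is an alcohol (–OH), named with the suffix -ol.
A C=C double bond in the chain gives the infix -ene-.
Choose the numbering such that numbering from this end puts the hydroxyl group at C-6 rather than C-7.
This places the hydroxyl at C-6; the double bond between C-8 and C-9.
Putting it together: dodec-8-en-6-ol.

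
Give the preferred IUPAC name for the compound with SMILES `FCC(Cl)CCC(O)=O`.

The longest chain bearing the –COOH group is 5 carbons long (pentane).
A carboxylic acid (terminal –COOH) is the principal characteristic group, giving the suffix -oic acid.
Number the chain so that the carboxylic acid carbon is C-1 by definition.
That gives a chloro group at C-4; a fluoro group at C-5.
Prefixes are listed alphabetically: chloro, fluoro.
Putting it together: 4-chloro-5-fluoropentanoic acid.

4-chloro-5-fluoropentanoic acid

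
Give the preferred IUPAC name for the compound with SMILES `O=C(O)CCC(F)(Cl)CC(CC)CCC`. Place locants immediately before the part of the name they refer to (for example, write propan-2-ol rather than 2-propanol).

4-chloro-6-ethyl-4-fluorononanoic acid

The longest chain bearing the –COOH group is 9 carbons long (nonane).
A carboxylic acid (terminal –COOH) is the principal characteristic group, giving the suffix -oic acid.
The numbering direction is chosen so that the carboxylic acid carbon is C-1 by definition.
That gives a chloro group at C-4; an ethyl group at C-6; a fluoro group at C-4.
The substituents are ordered alphabetically, ignoring any di-/tri- multipliers.
The name is 4-chloro-6-ethyl-4-fluorononanoic acid.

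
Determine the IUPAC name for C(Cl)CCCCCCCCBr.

The longest continuous carbon chain has 9 atoms, so the parent hydride is nonane.
Number the chain so that the locant sets are identical either way, so the alphabetically earlier bromo substituent takes the lower locant (1 rather than 9).
This places a bromo group at C-1; a chloro group at C-9.
Substituent prefixes are cited in alphabetical order (multiplying prefixes like di-/tri- are ignored for ordering).
Putting it together: 1-bromo-9-chlorononane.

1-bromo-9-chlorononane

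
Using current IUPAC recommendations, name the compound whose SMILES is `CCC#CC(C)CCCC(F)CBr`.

10-bromo-9-fluoro-5-methyldec-3-yne

Counting along the main chain through the multiple bond gives 10 carbons: the parent is decane.
A C≡C triple bond in the chain gives the infix -yne-.
Number the chain so that numbering from this end puts the triple bond at C-3 rather than C-7.
With this numbering: the triple bond between C-3 and C-4; a bromo group at C-10; a fluoro group at C-9; a methyl group at C-5.
Substituent prefixes are cited in alphabetical order (multiplying prefixes like di-/tri- are ignored for ordering).
The name is 10-bromo-9-fluoro-5-methyldec-3-yne.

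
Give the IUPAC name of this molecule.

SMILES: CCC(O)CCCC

heptan-3-ol

The longest carbon chain that includes the –OH group has 7 carbons, so the parent hydride is heptane.
The principal characteristic group is an alcohol (–OH), named with the suffix -ol.
The numbering direction is chosen so that numbering from this end puts the hydroxyl group at C-3 rather than C-5.
That gives the hydroxyl at C-3.
The name is heptan-3-ol.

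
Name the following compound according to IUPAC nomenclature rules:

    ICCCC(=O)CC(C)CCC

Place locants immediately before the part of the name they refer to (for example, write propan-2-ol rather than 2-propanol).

1-iodo-6-methylnonan-4-one

The longest chain bearing the carbonyl is 9 carbons long (nonane).
The highest-priority functional group is a ketone (C=O on an internal carbon), so the name ends in -one.
Choose the numbering such that numbering from this end puts the carbonyl group at C-4 rather than C-6.
That gives the carbonyl at C-4; an iodo group at C-1; a methyl group at C-6.
The substituents are ordered alphabetically, ignoring any di-/tri- multipliers.
Putting it together: 1-iodo-6-methylnonan-4-one.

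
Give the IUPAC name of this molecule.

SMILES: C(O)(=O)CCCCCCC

The longest chain bearing the –COOH group is 8 carbons long (octane).
A carboxylic acid (terminal –COOH) is the principal characteristic group, giving the suffix -oic acid.
The numbering direction is chosen so that the carboxylic acid carbon is C-1 by definition.
Assembling the pieces gives octanoic acid.

octanoic acid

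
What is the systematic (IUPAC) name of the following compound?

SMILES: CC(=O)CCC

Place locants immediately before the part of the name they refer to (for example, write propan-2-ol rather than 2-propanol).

Counting along the main chain through the carbonyl gives 5 carbons: the parent is pentane.
A ketone (C=O on an internal carbon) is the principal characteristic group, giving the suffix -one.
Number the chain so that numbering from this end puts the carbonyl group at C-2 rather than C-4.
That gives the carbonyl at C-2.
The name is pentan-2-one.

pentan-2-one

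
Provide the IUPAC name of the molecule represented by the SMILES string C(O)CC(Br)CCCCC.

3-bromooctan-1-ol

The longest carbon chain that includes the –OH group has 8 carbons, so the parent hydride is octane.
The highest-priority functional group is an alcohol (–OH), so the name ends in -ol.
The numbering direction is chosen so that numbering from this end puts the hydroxyl group at C-1 rather than C-8.
That gives the hydroxyl at C-1; a bromo group at C-3.
The name is 3-bromooctan-1-ol.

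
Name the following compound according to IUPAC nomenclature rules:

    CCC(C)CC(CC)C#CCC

Counting along the main chain through the multiple bond gives 9 carbons: the parent is nonane.
There is one C≡C triple bond, indicated by the ending -yne.
Choose the numbering such that numbering from this end puts the triple bond at C-3 rather than C-6.
This places the triple bond between C-3 and C-4; an ethyl group at C-5; a methyl group at C-7.
The substituents are ordered alphabetically, ignoring any di-/tri- multipliers.
The name is 5-ethyl-7-methylnon-3-yne.

5-ethyl-7-methylnon-3-yne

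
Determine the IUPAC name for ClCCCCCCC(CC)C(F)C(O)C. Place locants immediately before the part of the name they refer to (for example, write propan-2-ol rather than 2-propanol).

The longest chain bearing the –OH group is 10 carbons long (decane).
The highest-priority functional group is an alcohol (–OH), so the name ends in -ol.
Choose the numbering such that numbering from this end puts the hydroxyl group at C-2 rather than C-9.
With this numbering: the hydroxyl at C-2; a chloro group at C-10; an ethyl group at C-4; a fluoro group at C-3.
The substituents are ordered alphabetically, ignoring any di-/tri- multipliers.
Putting it together: 10-chloro-4-ethyl-3-fluorodecan-2-ol.

10-chloro-4-ethyl-3-fluorodecan-2-ol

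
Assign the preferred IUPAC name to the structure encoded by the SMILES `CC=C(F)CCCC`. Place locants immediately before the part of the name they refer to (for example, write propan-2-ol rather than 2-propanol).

3-fluorohept-2-ene

The longest chain bearing the multiple bond is 7 carbons long (heptane).
The chain contains a C=C double bond, so the unsaturation ending is -ene.
Choose the numbering such that numbering from this end puts the double bond at C-2 rather than C-5.
This places the double bond between C-2 and C-3; a fluoro group at C-3.
Putting it together: 3-fluorohept-2-ene.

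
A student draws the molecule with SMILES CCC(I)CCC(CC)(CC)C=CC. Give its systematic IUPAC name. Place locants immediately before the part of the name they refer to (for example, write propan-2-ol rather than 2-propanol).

The longest carbon chain that includes the multiple bond has 9 carbons, so the parent hydride is nonane.
There is one C=C double bond, indicated by the ending -ene.
Choose the numbering such that numbering from this end puts the double bond at C-2 rather than C-7.
That gives the double bond between C-2 and C-3; two ethyl groups at C-4; an iodo group at C-7.
Substituent prefixes are cited in alphabetical order (multiplying prefixes like di-/tri- are ignored for ordering).
Putting it together: 4,4-diethyl-7-iodonon-2-ene.

4,4-diethyl-7-iodonon-2-ene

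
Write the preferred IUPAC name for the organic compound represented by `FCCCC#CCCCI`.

The longest carbon chain that includes the multiple bond has 8 carbons, so the parent hydride is octane.
There is one C≡C triple bond, indicated by the ending -yne.
Choose the numbering such that the locant sets are identical either way, so the alphabetically earlier fluoro substituent takes the lower locant (1 rather than 8).
With this numbering: the triple bond between C-4 and C-5; a fluoro group at C-1; an iodo group at C-8.
Prefixes are listed alphabetically: fluoro, iodo.
Putting it together: 1-fluoro-8-iodooct-4-yne.

1-fluoro-8-iodooct-4-yne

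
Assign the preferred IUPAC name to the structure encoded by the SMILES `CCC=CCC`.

Counting along the main chain through the multiple bond gives 6 carbons: the parent is hexane.
A C=C double bond in the chain gives the infix -ene-.
Numbering from either end gives identical locants here.
That gives the double bond between C-3 and C-4.
Assembling the pieces gives hex-3-ene.

hex-3-ene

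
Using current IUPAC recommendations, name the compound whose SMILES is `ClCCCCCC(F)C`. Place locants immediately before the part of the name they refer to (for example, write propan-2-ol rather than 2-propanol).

1-chloro-6-fluoroheptane

The longest continuous carbon chain has 7 atoms, so the parent hydride is heptane.
Choose the numbering such that the substituent locant set {1,6} is lower than {2,7} at the first point of difference.
This places a chloro group at C-1; a fluoro group at C-6.
The substituents are ordered alphabetically, ignoring any di-/tri- multipliers.
The name is 1-chloro-6-fluoroheptane.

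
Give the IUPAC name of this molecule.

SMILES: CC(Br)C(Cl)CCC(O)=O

Counting along the main chain through the –COOH group gives 6 carbons: the parent is hexane.
A carboxylic acid (terminal –COOH) is the principal characteristic group, giving the suffix -oic acid.
The numbering direction is chosen so that the carboxylic acid carbon is C-1 by definition.
That gives a bromo group at C-5; a chloro group at C-4.
Substituent prefixes are cited in alphabetical order (multiplying prefixes like di-/tri- are ignored for ordering).
Assembling the pieces gives 5-bromo-4-chlorohexanoic acid.

5-bromo-4-chlorohexanoic acid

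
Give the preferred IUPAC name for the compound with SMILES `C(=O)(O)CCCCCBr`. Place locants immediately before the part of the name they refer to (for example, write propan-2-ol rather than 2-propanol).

6-bromohexanoic acid

The longest chain bearing the –COOH group is 6 carbons long (hexane).
The highest-priority functional group is a carboxylic acid (terminal –COOH), so the name ends in -oic acid.
Number the chain so that the carboxylic acid carbon is C-1 by definition.
This places a bromo group at C-6.
Assembling the pieces gives 6-bromohexanoic acid.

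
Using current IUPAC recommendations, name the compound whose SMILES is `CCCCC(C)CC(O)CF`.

1-fluoro-4-methyloctan-2-ol

The longest chain bearing the –OH group is 8 carbons long (octane).
An alcohol (–OH) is the principal characteristic group, giving the suffix -ol.
The numbering direction is chosen so that numbering from this end puts the hydroxyl group at C-2 rather than C-7.
This places the hydroxyl at C-2; a fluoro group at C-1; a methyl group at C-4.
Prefixes are listed alphabetically: fluoro, methyl.
The name is 1-fluoro-4-methyloctan-2-ol.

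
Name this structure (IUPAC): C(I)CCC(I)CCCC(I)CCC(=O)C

5,9,12-triiodododecan-2-one

The longest carbon chain that includes the carbonyl has 12 carbons, so the parent hydride is dodecane.
The principal characteristic group is a ketone (C=O on an internal carbon), named with the suffix -one.
Choose the numbering such that numbering from this end puts the carbonyl group at C-2 rather than C-11.
This places the carbonyl at C-2; iodo groups at C-5 and C-9 and C-12.
Putting it together: 5,9,12-triiodododecan-2-one.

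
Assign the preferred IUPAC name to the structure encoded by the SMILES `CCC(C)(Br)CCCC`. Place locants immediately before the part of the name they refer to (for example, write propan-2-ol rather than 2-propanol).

3-bromo-3-methylheptane

The parent chain contains 7 carbons (heptane).
Choose the numbering such that the substituent locant set {3,3} is lower than {5,5} at the first point of difference.
This places a bromo group at C-3; a methyl group at C-3.
Prefixes are listed alphabetically: bromo, methyl.
Assembling the pieces gives 3-bromo-3-methylheptane.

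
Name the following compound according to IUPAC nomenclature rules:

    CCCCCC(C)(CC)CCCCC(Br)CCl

The parent chain contains 12 carbons (dodecane).
Choose the numbering such that the substituent locant set {1,2,7,7} is lower than {6,6,11,12} at the first point of difference.
That gives a bromo group at C-2; a chloro group at C-1; an ethyl group at C-7; a methyl group at C-7.
Substituent prefixes are cited in alphabetical order (multiplying prefixes like di-/tri- are ignored for ordering).
The name is 2-bromo-1-chloro-7-ethyl-7-methyldodecane.

2-bromo-1-chloro-7-ethyl-7-methyldodecane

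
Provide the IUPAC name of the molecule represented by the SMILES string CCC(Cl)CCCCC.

The parent chain contains 8 carbons (octane).
Number the chain so that the substituent locant set {3} is lower than {6} at the first point of difference.
With this numbering: a chloro group at C-3.
Putting it together: 3-chlorooctane.

3-chlorooctane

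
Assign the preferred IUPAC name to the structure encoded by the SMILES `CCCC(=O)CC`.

The longest chain bearing the carbonyl is 6 carbons long (hexane).
The principal characteristic group is a ketone (C=O on an internal carbon), named with the suffix -one.
Choose the numbering such that numbering from this end puts the carbonyl group at C-3 rather than C-4.
With this numbering: the carbonyl at C-3.
Putting it together: hexan-3-one.

hexan-3-one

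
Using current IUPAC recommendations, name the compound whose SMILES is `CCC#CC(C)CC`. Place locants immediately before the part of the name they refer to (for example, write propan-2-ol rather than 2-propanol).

The longest chain bearing the multiple bond is 7 carbons long (heptane).
A C≡C triple bond in the chain gives the infix -yne-.
Choose the numbering such that numbering from this end puts the triple bond at C-3 rather than C-4.
That gives the triple bond between C-3 and C-4; a methyl group at C-5.
Assembling the pieces gives 5-methylhept-3-yne.

5-methylhept-3-yne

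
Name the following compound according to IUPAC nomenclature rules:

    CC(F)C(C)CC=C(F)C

The longest carbon chain that includes the multiple bond has 7 carbons, so the parent hydride is heptane.
A C=C double bond in the chain gives the infix -ene-.
Choose the numbering such that numbering from this end puts the double bond at C-2 rather than C-5.
With this numbering: the double bond between C-2 and C-3; fluoro groups at C-2 and C-6; a methyl group at C-5.
Prefixes are listed alphabetically: fluoro, methyl.
The name is 2,6-difluoro-5-methylhept-2-ene.

2,6-difluoro-5-methylhept-2-ene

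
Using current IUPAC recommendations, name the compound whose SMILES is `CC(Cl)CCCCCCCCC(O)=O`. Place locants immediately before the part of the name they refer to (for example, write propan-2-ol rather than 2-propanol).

Counting along the main chain through the –COOH group gives 11 carbons: the parent is undecane.
The principal characteristic group is a carboxylic acid (terminal –COOH), named with the suffix -oic acid.
The numbering direction is chosen so that the carboxylic acid carbon is C-1 by definition.
This places a chloro group at C-10.
Assembling the pieces gives 10-chloroundecanoic acid.

10-chloroundecanoic acid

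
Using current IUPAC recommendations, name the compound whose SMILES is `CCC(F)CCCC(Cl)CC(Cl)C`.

The longest continuous carbon chain has 10 atoms, so the parent hydride is decane.
The numbering direction is chosen so that the substituent locant set {2,4,8} is lower than {3,7,9} at the first point of difference.
That gives chloro groups at C-2 and C-4; a fluoro group at C-8.
Substituent prefixes are cited in alphabetical order (multiplying prefixes like di-/tri- are ignored for ordering).
The name is 2,4-dichloro-8-fluorodecane.

2,4-dichloro-8-fluorodecane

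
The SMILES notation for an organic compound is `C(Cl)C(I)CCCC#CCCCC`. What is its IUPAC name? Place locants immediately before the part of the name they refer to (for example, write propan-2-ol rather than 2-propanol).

11-chloro-10-iodoundec-5-yne

The longest carbon chain that includes the multiple bond has 11 carbons, so the parent hydride is undecane.
The chain contains a C≡C triple bond, so the unsaturation ending is -yne.
Choose the numbering such that numbering from this end puts the triple bond at C-5 rather than C-6.
With this numbering: the triple bond between C-5 and C-6; a chloro group at C-11; an iodo group at C-10.
Prefixes are listed alphabetically: chloro, iodo.
Assembling the pieces gives 11-chloro-10-iodoundec-5-yne.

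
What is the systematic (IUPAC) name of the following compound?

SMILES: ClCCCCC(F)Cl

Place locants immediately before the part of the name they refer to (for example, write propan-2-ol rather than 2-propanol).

1,5-dichloro-1-fluoropentane

The longest continuous carbon chain has 5 atoms, so the parent hydride is pentane.
Number the chain so that the substituent locant set {1,1,5} is lower than {1,5,5} at the first point of difference.
With this numbering: chloro groups at C-1 and C-5; a fluoro group at C-1.
Prefixes are listed alphabetically: chloro, fluoro.
Assembling the pieces gives 1,5-dichloro-1-fluoropentane.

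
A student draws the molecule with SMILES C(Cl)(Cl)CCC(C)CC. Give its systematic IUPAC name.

1,1-dichloro-4-methylhexane

The longest carbon chain is 6 atoms: the parent is hexane.
Choose the numbering such that the substituent locant set {1,1,4} is lower than {3,6,6} at the first point of difference.
With this numbering: two chloro groups at C-1; a methyl group at C-4.
Prefixes are listed alphabetically: chloro, methyl.
The name is 1,1-dichloro-4-methylhexane.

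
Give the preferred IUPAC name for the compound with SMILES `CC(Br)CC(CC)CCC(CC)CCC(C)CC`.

The longest continuous carbon chain has 12 atoms, so the parent hydride is dodecane.
Number the chain so that the substituent locant set {2,4,7,10} is lower than {3,6,9,11} at the first point of difference.
With this numbering: a bromo group at C-2; ethyl groups at C-4 and C-7; a methyl group at C-10.
Substituent prefixes are cited in alphabetical order (multiplying prefixes like di-/tri- are ignored for ordering).
The name is 2-bromo-4,7-diethyl-10-methyldodecane.

2-bromo-4,7-diethyl-10-methyldodecane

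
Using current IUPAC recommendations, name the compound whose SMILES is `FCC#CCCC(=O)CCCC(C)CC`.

1-fluoro-10-methyldodec-2-yn-6-one

The longest chain bearing the carbonyl and the multiple bond is 12 carbons long (dodecane).
The highest-priority functional group is a ketone (C=O on an internal carbon), so the name ends in -one.
A C≡C triple bond in the chain gives the infix -yne-.
Choose the numbering such that numbering from this end puts the carbonyl group at C-6 rather than C-7.
This places the carbonyl at C-6; the triple bond between C-2 and C-3; a fluoro group at C-1; a methyl group at C-10.
The substituents are ordered alphabetically, ignoring any di-/tri- multipliers.
Assembling the pieces gives 1-fluoro-10-methyldodec-2-yn-6-one.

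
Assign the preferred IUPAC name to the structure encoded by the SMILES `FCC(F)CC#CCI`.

The longest chain bearing the multiple bond is 6 carbons long (hexane).
A C≡C triple bond in the chain gives the infix -yne-.
Number the chain so that numbering from this end puts the triple bond at C-2 rather than C-4.
That gives the triple bond between C-2 and C-3; fluoro groups at C-5 and C-6; an iodo group at C-1.
Prefixes are listed alphabetically: fluoro, iodo.
The name is 5,6-difluoro-1-iodohex-2-yne.

5,6-difluoro-1-iodohex-2-yne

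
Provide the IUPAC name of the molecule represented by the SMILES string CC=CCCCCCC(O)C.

dec-8-en-2-ol

The longest chain bearing the –OH group and the multiple bond is 10 carbons long (decane).
The highest-priority functional group is an alcohol (–OH), so the name ends in -ol.
A C=C double bond in the chain gives the infix -ene-.
The numbering direction is chosen so that numbering from this end puts the hydroxyl group at C-2 rather than C-9.
With this numbering: the hydroxyl at C-2; the double bond between C-8 and C-9.
The name is dec-8-en-2-ol.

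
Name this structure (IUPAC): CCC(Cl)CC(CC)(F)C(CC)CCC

3-chloro-5,6-diethyl-5-fluorononane

The longest carbon chain is 9 atoms: the parent is nonane.
Choose the numbering such that the substituent locant set {3,5,5,6} is lower than {4,5,5,7} at the first point of difference.
With this numbering: a chloro group at C-3; ethyl groups at C-5 and C-6; a fluoro group at C-5.
Prefixes are listed alphabetically: chloro, ethyl, fluoro.
Putting it together: 3-chloro-5,6-diethyl-5-fluorononane.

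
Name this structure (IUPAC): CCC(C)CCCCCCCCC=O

Counting along the main chain through the –CHO group gives 12 carbons: the parent is dodecane.
The principal characteristic group is an aldehyde (terminal –CHO), named with the suffix -al.
Number the chain so that the aldehyde carbon is C-1 by definition.
With this numbering: a methyl group at C-10.
Putting it together: 10-methyldodecanal.

10-methyldodecanal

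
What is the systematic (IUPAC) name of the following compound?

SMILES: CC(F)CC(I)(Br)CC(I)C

The longest carbon chain is 7 atoms: the parent is heptane.
Choose the numbering such that the locant sets are identical either way, so the alphabetically earlier fluoro substituent takes the lower locant (2 rather than 6).
This places a bromo group at C-4; a fluoro group at C-2; iodo groups at C-4 and C-6.
Substituent prefixes are cited in alphabetical order (multiplying prefixes like di-/tri- are ignored for ordering).
Putting it together: 4-bromo-2-fluoro-4,6-diiodoheptane.

4-bromo-2-fluoro-4,6-diiodoheptane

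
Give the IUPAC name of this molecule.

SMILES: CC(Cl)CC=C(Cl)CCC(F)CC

2,5-dichloro-8-fluorodec-4-ene

The longest chain bearing the multiple bond is 10 carbons long (decane).
The chain contains a C=C double bond, so the unsaturation ending is -ene.
Choose the numbering such that numbering from this end puts the double bond at C-4 rather than C-6.
With this numbering: the double bond between C-4 and C-5; chloro groups at C-2 and C-5; a fluoro group at C-8.
Substituent prefixes are cited in alphabetical order (multiplying prefixes like di-/tri- are ignored for ordering).
Assembling the pieces gives 2,5-dichloro-8-fluorodec-4-ene.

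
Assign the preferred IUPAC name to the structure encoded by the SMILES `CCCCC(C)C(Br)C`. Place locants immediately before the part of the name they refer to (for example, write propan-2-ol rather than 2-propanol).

2-bromo-3-methylheptane

The parent chain contains 7 carbons (heptane).
The numbering direction is chosen so that the substituent locant set {2,3} is lower than {5,6} at the first point of difference.
With this numbering: a bromo group at C-2; a methyl group at C-3.
The substituents are ordered alphabetically, ignoring any di-/tri- multipliers.
The name is 2-bromo-3-methylheptane.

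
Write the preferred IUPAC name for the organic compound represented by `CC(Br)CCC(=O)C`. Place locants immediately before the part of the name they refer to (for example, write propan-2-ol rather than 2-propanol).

5-bromohexan-2-one

Counting along the main chain through the carbonyl gives 6 carbons: the parent is hexane.
The principal characteristic group is a ketone (C=O on an internal carbon), named with the suffix -one.
The numbering direction is chosen so that numbering from this end puts the carbonyl group at C-2 rather than C-5.
That gives the carbonyl at C-2; a bromo group at C-5.
Assembling the pieces gives 5-bromohexan-2-one.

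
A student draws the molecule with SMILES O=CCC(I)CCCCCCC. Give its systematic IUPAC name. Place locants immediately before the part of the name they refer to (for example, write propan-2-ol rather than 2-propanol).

3-iododecanal

Counting along the main chain through the –CHO group gives 10 carbons: the parent is decane.
An aldehyde (terminal –CHO) is the principal characteristic group, giving the suffix -al.
The numbering direction is chosen so that the aldehyde carbon is C-1 by definition.
With this numbering: an iodo group at C-3.
Putting it together: 3-iododecanal.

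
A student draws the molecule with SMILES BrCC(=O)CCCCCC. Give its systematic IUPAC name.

The longest carbon chain that includes the carbonyl has 8 carbons, so the parent hydride is octane.
The highest-priority functional group is a ketone (C=O on an internal carbon), so the name ends in -one.
Number the chain so that numbering from this end puts the carbonyl group at C-2 rather than C-7.
With this numbering: the carbonyl at C-2; a bromo group at C-1.
Putting it together: 1-bromooctan-2-one.

1-bromooctan-2-one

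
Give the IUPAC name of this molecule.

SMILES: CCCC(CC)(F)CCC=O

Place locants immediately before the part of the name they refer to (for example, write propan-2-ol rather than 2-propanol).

4-ethyl-4-fluoroheptanal

Counting along the main chain through the –CHO group gives 7 carbons: the parent is heptane.
The principal characteristic group is an aldehyde (terminal –CHO), named with the suffix -al.
Number the chain so that the aldehyde carbon is C-1 by definition.
That gives an ethyl group at C-4; a fluoro group at C-4.
The substituents are ordered alphabetically, ignoring any di-/tri- multipliers.
Putting it together: 4-ethyl-4-fluoroheptanal.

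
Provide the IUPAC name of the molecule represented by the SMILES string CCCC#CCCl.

1-chlorohex-2-yne

The longest chain bearing the multiple bond is 6 carbons long (hexane).
A C≡C triple bond in the chain gives the infix -yne-.
Number the chain so that numbering from this end puts the triple bond at C-2 rather than C-4.
This places the triple bond between C-2 and C-3; a chloro group at C-1.
Putting it together: 1-chlorohex-2-yne.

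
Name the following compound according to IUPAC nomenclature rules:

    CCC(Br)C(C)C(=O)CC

The longest carbon chain that includes the carbonyl has 7 carbons, so the parent hydride is heptane.
A ketone (C=O on an internal carbon) is the principal characteristic group, giving the suffix -one.
Number the chain so that numbering from this end puts the carbonyl group at C-3 rather than C-5.
That gives the carbonyl at C-3; a bromo group at C-5; a methyl group at C-4.
Substituent prefixes are cited in alphabetical order (multiplying prefixes like di-/tri- are ignored for ordering).
The name is 5-bromo-4-methylheptan-3-one.

5-bromo-4-methylheptan-3-one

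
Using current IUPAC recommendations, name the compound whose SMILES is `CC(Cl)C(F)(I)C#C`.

The longest carbon chain that includes the multiple bond has 5 carbons, so the parent hydride is pentane.
There is one C≡C triple bond, indicated by the ending -yne.
Number the chain so that numbering from this end puts the triple bond at C-1 rather than C-4.
That gives the triple bond between C-1 and C-2; a chloro group at C-4; a fluoro group at C-3; an iodo group at C-3.
The substituents are ordered alphabetically, ignoring any di-/tri- multipliers.
The name is 4-chloro-3-fluoro-3-iodopent-1-yne.

4-chloro-3-fluoro-3-iodopent-1-yne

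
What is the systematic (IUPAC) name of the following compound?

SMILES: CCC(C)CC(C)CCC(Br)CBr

The longest continuous carbon chain has 9 atoms, so the parent hydride is nonane.
The numbering direction is chosen so that the substituent locant set {1,2,5,7} is lower than {3,5,8,9} at the first point of difference.
This places bromo groups at C-1 and C-2; methyl groups at C-5 and C-7.
Prefixes are listed alphabetically: bromo, methyl.
Assembling the pieces gives 1,2-dibromo-5,7-dimethylnonane.

1,2-dibromo-5,7-dimethylnonane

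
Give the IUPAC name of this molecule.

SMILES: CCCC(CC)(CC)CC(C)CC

The longest carbon chain is 8 atoms: the parent is octane.
Choose the numbering such that the substituent locant set {3,5,5} is lower than {4,4,6} at the first point of difference.
This places two ethyl groups at C-5; a methyl group at C-3.
The substituents are ordered alphabetically, ignoring any di-/tri- multipliers.
Assembling the pieces gives 5,5-diethyl-3-methyloctane.

5,5-diethyl-3-methyloctane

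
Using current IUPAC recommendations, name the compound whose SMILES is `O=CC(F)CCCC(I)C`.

2-fluoro-6-iodoheptanal

The longest chain bearing the –CHO group is 7 carbons long (heptane).
The highest-priority functional group is an aldehyde (terminal –CHO), so the name ends in -al.
Choose the numbering such that the aldehyde carbon is C-1 by definition.
This places a fluoro group at C-2; an iodo group at C-6.
Substituent prefixes are cited in alphabetical order (multiplying prefixes like di-/tri- are ignored for ordering).
The name is 2-fluoro-6-iodoheptanal.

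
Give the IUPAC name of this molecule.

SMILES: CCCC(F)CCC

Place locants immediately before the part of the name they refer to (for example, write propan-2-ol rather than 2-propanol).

4-fluoroheptane

The parent chain contains 7 carbons (heptane).
The molecule is symmetric, so either numbering direction gives the same locants.
With this numbering: a fluoro group at C-4.
Assembling the pieces gives 4-fluoroheptane.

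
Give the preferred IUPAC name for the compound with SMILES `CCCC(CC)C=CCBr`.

1-bromo-4-ethylhept-2-ene

The longest chain bearing the multiple bond is 7 carbons long (heptane).
There is one C=C double bond, indicated by the ending -ene.
Choose the numbering such that numbering from this end puts the double bond at C-2 rather than C-5.
With this numbering: the double bond between C-2 and C-3; a bromo group at C-1; an ethyl group at C-4.
Prefixes are listed alphabetically: bromo, ethyl.
Assembling the pieces gives 1-bromo-4-ethylhept-2-ene.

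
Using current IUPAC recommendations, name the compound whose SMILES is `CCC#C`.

but-1-yne

The longest chain bearing the multiple bond is 4 carbons long (butane).
There is one C≡C triple bond, indicated by the ending -yne.
The numbering direction is chosen so that numbering from this end puts the triple bond at C-1 rather than C-3.
This places the triple bond between C-1 and C-2.
Putting it together: but-1-yne.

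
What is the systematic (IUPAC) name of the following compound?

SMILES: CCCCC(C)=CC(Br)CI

The longest chain bearing the multiple bond is 8 carbons long (octane).
There is one C=C double bond, indicated by the ending -ene.
The numbering direction is chosen so that numbering from this end puts the double bond at C-3 rather than C-5.
That gives the double bond between C-3 and C-4; a bromo group at C-2; an iodo group at C-1; a methyl group at C-4.
Prefixes are listed alphabetically: bromo, iodo, methyl.
Assembling the pieces gives 2-bromo-1-iodo-4-methyloct-3-ene.

2-bromo-1-iodo-4-methyloct-3-ene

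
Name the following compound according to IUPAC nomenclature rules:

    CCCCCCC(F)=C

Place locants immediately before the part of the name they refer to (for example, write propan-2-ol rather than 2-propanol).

The longest carbon chain that includes the multiple bond has 8 carbons, so the parent hydride is octane.
There is one C=C double bond, indicated by the ending -ene.
Number the chain so that numbering from this end puts the double bond at C-1 rather than C-7.
That gives the double bond between C-1 and C-2; a fluoro group at C-2.
Putting it together: 2-fluorooct-1-ene.

2-fluorooct-1-ene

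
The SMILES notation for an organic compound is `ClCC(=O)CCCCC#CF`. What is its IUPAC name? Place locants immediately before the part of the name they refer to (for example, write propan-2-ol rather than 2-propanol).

Counting along the main chain through the carbonyl and the multiple bond gives 8 carbons: the parent is octane.
The highest-priority functional group is a ketone (C=O on an internal carbon), so the name ends in -one.
A C≡C triple bond in the chain gives the infix -yne-.
The numbering direction is chosen so that numbering from this end puts the carbonyl group at C-2 rather than C-7.
That gives the carbonyl at C-2; the triple bond between C-7 and C-8; a chloro group at C-1; a fluoro group at C-8.
Substituent prefixes are cited in alphabetical order (multiplying prefixes like di-/tri- are ignored for ordering).
Putting it together: 1-chloro-8-fluorooct-7-yn-2-one.

1-chloro-8-fluorooct-7-yn-2-one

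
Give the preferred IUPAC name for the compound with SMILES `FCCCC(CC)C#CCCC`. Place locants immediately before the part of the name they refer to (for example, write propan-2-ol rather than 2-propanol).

6-ethyl-9-fluoronon-4-yne

The longest chain bearing the multiple bond is 9 carbons long (nonane).
A C≡C triple bond in the chain gives the infix -yne-.
Number the chain so that numbering from this end puts the triple bond at C-4 rather than C-5.
With this numbering: the triple bond between C-4 and C-5; an ethyl group at C-6; a fluoro group at C-9.
Substituent prefixes are cited in alphabetical order (multiplying prefixes like di-/tri- are ignored for ordering).
Putting it together: 6-ethyl-9-fluoronon-4-yne.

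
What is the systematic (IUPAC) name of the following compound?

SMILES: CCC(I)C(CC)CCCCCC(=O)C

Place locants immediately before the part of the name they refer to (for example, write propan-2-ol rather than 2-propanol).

8-ethyl-9-iodoundecan-2-one

The longest carbon chain that includes the carbonyl has 11 carbons, so the parent hydride is undecane.
The principal characteristic group is a ketone (C=O on an internal carbon), named with the suffix -one.
Number the chain so that numbering from this end puts the carbonyl group at C-2 rather than C-10.
With this numbering: the carbonyl at C-2; an ethyl group at C-8; an iodo group at C-9.
The substituents are ordered alphabetically, ignoring any di-/tri- multipliers.
Putting it together: 8-ethyl-9-iodoundecan-2-one.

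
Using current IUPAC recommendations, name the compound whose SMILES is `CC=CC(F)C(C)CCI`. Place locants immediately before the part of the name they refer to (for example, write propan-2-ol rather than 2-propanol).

4-fluoro-7-iodo-5-methylhept-2-ene

The longest carbon chain that includes the multiple bond has 7 carbons, so the parent hydride is heptane.
The chain contains a C=C double bond, so the unsaturation ending is -ene.
Choose the numbering such that numbering from this end puts the double bond at C-2 rather than C-5.
This places the double bond between C-2 and C-3; a fluoro group at C-4; an iodo group at C-7; a methyl group at C-5.
The substituents are ordered alphabetically, ignoring any di-/tri- multipliers.
The name is 4-fluoro-7-iodo-5-methylhept-2-ene.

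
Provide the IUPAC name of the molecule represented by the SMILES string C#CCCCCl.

The longest carbon chain that includes the multiple bond has 5 carbons, so the parent hydride is pentane.
The chain contains a C≡C triple bond, so the unsaturation ending is -yne.
The numbering direction is chosen so that numbering from this end puts the triple bond at C-1 rather than C-4.
With this numbering: the triple bond between C-1 and C-2; a chloro group at C-5.
Assembling the pieces gives 5-chloropent-1-yne.

5-chloropent-1-yne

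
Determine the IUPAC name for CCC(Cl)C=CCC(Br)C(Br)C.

7,8-dibromo-3-chloronon-4-ene

The longest chain bearing the multiple bond is 9 carbons long (nonane).
A C=C double bond in the chain gives the infix -ene-.
The numbering direction is chosen so that numbering from this end puts the double bond at C-4 rather than C-5.
This places the double bond between C-4 and C-5; bromo groups at C-7 and C-8; a chloro group at C-3.
Substituent prefixes are cited in alphabetical order (multiplying prefixes like di-/tri- are ignored for ordering).
The name is 7,8-dibromo-3-chloronon-4-ene.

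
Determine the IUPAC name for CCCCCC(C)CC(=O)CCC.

The longest chain bearing the carbonyl is 11 carbons long (undecane).
The highest-priority functional group is a ketone (C=O on an internal carbon), so the name ends in -one.
The numbering direction is chosen so that numbering from this end puts the carbonyl group at C-4 rather than C-8.
With this numbering: the carbonyl at C-4; a methyl group at C-6.
Assembling the pieces gives 6-methylundecan-4-one.

6-methylundecan-4-one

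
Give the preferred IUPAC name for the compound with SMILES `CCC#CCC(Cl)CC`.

6-chlorooct-3-yne

The longest carbon chain that includes the multiple bond has 8 carbons, so the parent hydride is octane.
The chain contains a C≡C triple bond, so the unsaturation ending is -yne.
Choose the numbering such that numbering from this end puts the triple bond at C-3 rather than C-5.
That gives the triple bond between C-3 and C-4; a chloro group at C-6.
Putting it together: 6-chlorooct-3-yne.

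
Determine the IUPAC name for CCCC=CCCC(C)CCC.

The longest carbon chain that includes the multiple bond has 11 carbons, so the parent hydride is undecane.
There is one C=C double bond, indicated by the ending -ene.
Choose the numbering such that numbering from this end puts the double bond at C-4 rather than C-7.
This places the double bond between C-4 and C-5; a methyl group at C-8.
Putting it together: 8-methylundec-4-ene.

8-methylundec-4-ene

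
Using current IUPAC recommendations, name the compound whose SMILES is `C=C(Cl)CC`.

2-chlorobut-1-ene

The longest chain bearing the multiple bond is 4 carbons long (butane).
A C=C double bond in the chain gives the infix -ene-.
The numbering direction is chosen so that numbering from this end puts the double bond at C-1 rather than C-3.
This places the double bond between C-1 and C-2; a chloro group at C-2.
The name is 2-chlorobut-1-ene.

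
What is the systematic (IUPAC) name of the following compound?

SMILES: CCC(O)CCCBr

The longest carbon chain that includes the –OH group has 6 carbons, so the parent hydride is hexane.
The principal characteristic group is an alcohol (–OH), named with the suffix -ol.
Number the chain so that numbering from this end puts the hydroxyl group at C-3 rather than C-4.
With this numbering: the hydroxyl at C-3; a bromo group at C-6.
The name is 6-bromohexan-3-ol.

6-bromohexan-3-ol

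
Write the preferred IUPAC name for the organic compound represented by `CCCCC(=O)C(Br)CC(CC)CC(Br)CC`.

The longest carbon chain that includes the carbonyl has 12 carbons, so the parent hydride is dodecane.
A ketone (C=O on an internal carbon) is the principal characteristic group, giving the suffix -one.
The numbering direction is chosen so that numbering from this end puts the carbonyl group at C-5 rather than C-8.
With this numbering: the carbonyl at C-5; bromo groups at C-6 and C-10; an ethyl group at C-8.
The substituents are ordered alphabetically, ignoring any di-/tri- multipliers.
The name is 6,10-dibromo-8-ethyldodecan-5-one.

6,10-dibromo-8-ethyldodecan-5-one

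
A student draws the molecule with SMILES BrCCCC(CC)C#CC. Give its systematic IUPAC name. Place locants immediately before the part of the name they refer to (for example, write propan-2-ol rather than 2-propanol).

Counting along the main chain through the multiple bond gives 7 carbons: the parent is heptane.
The chain contains a C≡C triple bond, so the unsaturation ending is -yne.
The numbering direction is chosen so that numbering from this end puts the triple bond at C-2 rather than C-5.
That gives the triple bond between C-2 and C-3; a bromo group at C-7; an ethyl group at C-4.
Substituent prefixes are cited in alphabetical order (multiplying prefixes like di-/tri- are ignored for ordering).
The name is 7-bromo-4-ethylhept-2-yne.

7-bromo-4-ethylhept-2-yne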